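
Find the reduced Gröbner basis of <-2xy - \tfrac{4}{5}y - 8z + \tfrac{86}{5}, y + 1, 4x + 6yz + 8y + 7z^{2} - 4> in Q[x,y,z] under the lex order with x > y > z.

f_1 = -2xy - \tfrac{4}{5}y - 8z + \tfrac{86}{5}, LT = xy.
f_2 = y + 1, LT = y.
f_3 = 4x + 6yz + 8y + 7z^{2} - 4, LT = x.

S(f_1,f_2): lcm = xy. S = -x + \tfrac{2}{5}y + 4z - \tfrac{43}{5}.
  leading term x: subtract (-\tfrac{1}{4})·f_3 from -x + \tfrac{2}{5}y + 4z - \tfrac{43}{5} → \tfrac{3}{2}yz + \tfrac{12}{5}y + \tfrac{7}{4}z^{2} + 4z - \tfrac{48}{5}
  leading term yz: subtract (\tfrac{3}{2}z)·f_2 from \tfrac{3}{2}yz + \tfrac{12}{5}y + \tfrac{7}{4}z^{2} + 4z - \tfrac{48}{5} → \tfrac{12}{5}y + \tfrac{7}{4}z^{2} + \tfrac{5}{2}z - \tfrac{48}{5}
  leading term y: subtract (\tfrac{12}{5})·f_2 from \tfrac{12}{5}y + \tfrac{7}{4}z^{2} + \tfrac{5}{2}z - \tfrac{48}{5} → \tfrac{7}{4}z^{2} + \tfrac{5}{2}z - 12
  leading term z^{2}: no divisor's leading term divides it; move \tfrac{7}{4}z^{2} to the remainder.
  leading term z: no divisor's leading term divides it; move \tfrac{5}{2}z to the remainder.
  leading term 1: no divisor's leading term divides it; move -12 to the remainder.
  remainder \tfrac{7}{4}z^{2} + \tfrac{5}{2}z - 12 ≠ 0; add g_4 = \tfrac{7}{4}z^{2} + \tfrac{5}{2}z - 12 to the basis.

The other S-polynomials (S(f_1,f_3), S(f_2,f_3), S(f_1,g_4), S(f_2,g_4), S(f_3,g_4)) all reduce to 0 modulo the current basis, so we have a Gröbner basis.
Inter-reduce: drop elements whose leading term is divisible by another's, tail-reduce, and make monic.

G = {x - 4z + 9, y + 1, z^{2} + \tfrac{10}{7}z - \tfrac{48}{7}}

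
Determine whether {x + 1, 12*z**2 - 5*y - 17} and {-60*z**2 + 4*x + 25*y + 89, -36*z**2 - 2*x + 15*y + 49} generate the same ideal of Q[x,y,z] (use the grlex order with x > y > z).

Yes, the ideals are equal.

For a fixed monomial order, each ideal has a unique reduced Gröbner basis; comparing bases decides equality.
Buchberger on the first generating set:
f_1 = x + 1, LT = x.
f_2 = 12*z**2 - 5*y - 17, LT = z**2.

The S-polynomials (S(f_1,f_2)) all reduce to 0 modulo the current basis, so we have a Gröbner basis.
Inter-reduce: drop elements whose leading term is divisible by another's, tail-reduce, and make monic.
Reduced Gröbner basis: {z**2 - 5/12*y - 17/12, x + 1}.

Buchberger on the second generating set:
h_1 = -60*z**2 + 4*x + 25*y + 89, LT = z**2.
h_2 = -36*z**2 - 2*x + 15*y + 49, LT = z**2.

S(h_1,h_2): lcm = z**2. S = -11/90*x - 11/90.
  leading term x: no divisor's leading term divides it; move -11/90*x to the remainder.
  leading term 1: no divisor's leading term divides it; move -11/90 to the remainder.
  remainder -11/90*x - 11/90 ≠ 0; add k_3 = -11/90*x - 11/90 to the basis.

The other S-polynomials (S(h_1,k_3), S(h_2,k_3)) all reduce to 0 modulo the current basis, so we have a Gröbner basis.
Inter-reduce: drop elements whose leading term is divisible by another's, tail-reduce, and make monic.
Reduced Gröbner basis: {z**2 - 5/12*y - 17/12, x + 1}.

The two bases agree; hence the ideals are identical.
The choice of monomial ordering does not affect the verdict — as long as both bases are computed under the same ordering, their equality decides ideal equality.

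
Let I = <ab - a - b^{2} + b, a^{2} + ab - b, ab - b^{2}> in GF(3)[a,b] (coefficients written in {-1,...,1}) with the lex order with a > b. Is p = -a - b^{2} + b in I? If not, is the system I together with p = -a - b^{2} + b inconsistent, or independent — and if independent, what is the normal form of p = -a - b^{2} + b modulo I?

-a - b^{2} + b is independent of I; its normal form modulo I is b.

First compute the reduced Gröbner basis of I by Buchberger's algorithm.
f_1 = ab - a - b^{2} + b, LT = ab.
f_2 = a^{2} + ab - b, LT = a^{2}.
f_3 = ab - b^{2}, LT = ab.

S(f_1,f_2): lcm = a^{2}b. S = -a^{2} + ab^{2} + ab + b^{2}.
  leading term a^{2}: subtract (-1)·f_2 from -a^{2} + ab^{2} + ab + b^{2} → ab^{2} - ab + b^{2} - b
  leading term ab^{2}: subtract (b)·f_1 from ab^{2} - ab + b^{2} - b → b^{3} - b
  leading term b^{3}: no divisor's leading term divides it; move b^{3} to the remainder.
  leading term b: no divisor's leading term divides it; move -b to the remainder.
  remainder b^{3} - b ≠ 0; add h_4 = b^{3} - b to the basis.

S(f_1,f_3): lcm = ab. S = -a + b.
  leading term a: no divisor's leading term divides it; move -a to the remainder.
  leading term b: no divisor's leading term divides it; move b to the remainder.
  remainder -a + b ≠ 0; add h_5 = -a + b to the basis.

S(f_2,f_3): lcm = a^{2}b. S = -ab^{2} - b^{2}.
  leading term ab^{2}: subtract (-b)·f_1 from -ab^{2} - b^{2} → -ab - b^{3}
  leading term ab: subtract (-1)·f_1 from -ab - b^{3} → -a - b^{3} - b^{2} + b
  leading term a: subtract (1)·h_5 from -a - b^{3} - b^{2} + b → -b^{3} - b^{2}
  leading term b^{3}: subtract (-1)·h_4 from -b^{3} - b^{2} → -b^{2} - b
  leading term b^{2}: no divisor's leading term divides it; move -b^{2} to the remainder.
  leading term b: no divisor's leading term divides it; move -b to the remainder.
  remainder -b^{2} - b ≠ 0; add h_6 = -b^{2} - b to the basis.

S(f_1,h_4): lcm = ab^{3}. S = -ab^{2} + ab - b^{4} + b^{3}.
  leading term ab^{2}: subtract (-b)·f_1 from -ab^{2} + ab - b^{4} + b^{3} → -b^{4} + b^{2}
  leading term b^{4}: subtract (-b)·h_4 from -b^{4} + b^{2} → 0
  remainder 0.

S(f_2,h_4): leading monomials are coprime, so the S-polynomial reduces to 0 (Buchberger's first criterion).
S(f_3,h_4): lcm = ab^{3}. S = ab - b^{4}.
  leading term ab: subtract (1)·f_1 from ab - b^{4} → a - b^{4} + b^{2} - b
  leading term a: subtract (-1)·h_5 from a - b^{4} + b^{2} - b → -b^{4} + b^{2}
  leading term b^{4}: subtract (-b)·h_4 from -b^{4} + b^{2} → 0
  remainder 0.

S(f_1,h_5): lcm = ab. S = -a + b.
  leading term a: subtract (1)·h_5 from -a + b → 0
  remainder 0.

S(f_2,h_5): lcm = a^{2}. S = -ab - b.
  leading term ab: subtract (-1)·f_1 from -ab - b → -a - b^{2}
  leading term a: subtract (1)·h_5 from -a - b^{2} → -b^{2} - b
  leading term b^{2}: subtract (1)·h_6 from -b^{2} - b → 0
  remainder 0.

S(f_3,h_5): lcm = ab. S = 0.
  remainder 0.

S(h_4,h_5): leading monomials are coprime, so the S-polynomial reduces to 0 (Buchberger's first criterion).
S(f_1,h_6): lcm = ab^{2}. S = ab - b^{3} + b^{2}.
  leading term ab: subtract (1)·f_1 from ab - b^{3} + b^{2} → a - b^{3} - b^{2} - b
  leading term a: subtract (-1)·h_5 from a - b^{3} - b^{2} - b → -b^{3} - b^{2}
  leading term b^{3}: subtract (-1)·h_4 from -b^{3} - b^{2} → -b^{2} - b
  leading term b^{2}: subtract (1)·h_6 from -b^{2} - b → 0
  remainder 0.

S(f_2,h_6): leading monomials are coprime, so the S-polynomial reduces to 0 (Buchberger's first criterion).
S(f_3,h_6): lcm = ab^{2}. S = -ab - b^{3}.
  leading term ab: subtract (-1)·f_1 from -ab - b^{3} → -a - b^{3} - b^{2} + b
  leading term a: subtract (1)·h_5 from -a - b^{3} - b^{2} + b → -b^{3} - b^{2}
  leading term b^{3}: subtract (-1)·h_4 from -b^{3} - b^{2} → -b^{2} - b
  leading term b^{2}: subtract (1)·h_6 from -b^{2} - b → 0
  remainder 0.

S(h_4,h_6): lcm = b^{3}. S = -b^{2} - b.
  leading term b^{2}: subtract (1)·h_6 from -b^{2} - b → 0
  remainder 0.

S(h_5,h_6): leading monomials are coprime, so the S-polynomial reduces to 0 (Buchberger's first criterion).
Every S-polynomial of the final basis reduces to 0, so we have a Gröbner basis.
Inter-reduce: drop elements whose leading term is divisible by another's, tail-reduce, and make monic.
Reduced Gröbner basis: {a - b, b^{2} + b}.
Label its elements g_1 = a - b, g_2 = b^{2} + b.

Reduce p = -a - b^{2} + b modulo G:
  leading term a: subtract (-1)·g_1 from -a - b^{2} + b → -b^{2}
  leading term b^{2}: subtract (-1)·g_2 from -b^{2} → b
  leading term b: no divisor's leading term divides it; move b to the remainder.
  normal form = b.
The normal form is nonzero, so p ∉ I. Since p minus its normal form lies in I, I + (p) = I + (r) where r = b; decide whether this ideal is the whole ring.
Run Buchberger on G together with r (pairs among the g_i already reduce to 0 since G is a Gröbner basis):
g_1 = a - b, LT = a.
g_2 = b^{2} + b, LT = b^{2}.
r = b, LT = b.

S(g_1,g_2): leading monomials are coprime, so the S-polynomial reduces to 0 (Buchberger's first criterion).
S(g_1,r): leading monomials are coprime, so the S-polynomial reduces to 0 (Buchberger's first criterion).
S(g_2,r): lcm = b^{2}. S = b.
  leading term b: subtract (1)·r from b → 0
  remainder 0.

Every S-polynomial of the final basis reduces to 0, so we have a Gröbner basis.
Inter-reduce: drop elements whose leading term is divisible by another's, tail-reduce, and make monic.
Reduced Gröbner basis: {a, b}.
The reduced Gröbner basis of I + (p) is {a, b} ≠ {1}, a proper ideal, so the enlarged system stays consistent: p is independent of I, with normal form b.

The remainder on division by a Gröbner basis is unique — it is the normal form.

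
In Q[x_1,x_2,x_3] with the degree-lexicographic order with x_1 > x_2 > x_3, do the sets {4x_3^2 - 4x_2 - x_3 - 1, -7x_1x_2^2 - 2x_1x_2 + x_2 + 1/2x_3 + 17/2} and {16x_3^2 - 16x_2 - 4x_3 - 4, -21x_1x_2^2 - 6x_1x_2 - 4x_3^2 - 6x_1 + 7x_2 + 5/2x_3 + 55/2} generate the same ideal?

Since reduced Gröbner bases are canonical representatives of ideals under a given ordering, it suffices to compute and compare them.
Buchberger on the first generating set:
f_1 = 4x_3^2 - 4x_2 - x_3 - 1, LT = x_3^2.
f_2 = -7x_1x_2^2 - 2x_1x_2 + x_2 + 1/2x_3 + 17/2, LT = x_1x_2^2.

The S-polynomials (S(f_1,f_2)) all reduce to 0 modulo the current basis, so we have a Gröbner basis.
Inter-reduce: drop elements whose leading term is divisible by another's, tail-reduce, and make monic.
Reduced Gröbner basis: {x_1x_2^2 + 2/7x_1x_2 - 1/7x_2 - 1/14x_3 - 17/14, x_3^2 - x_2 - 1/4x_3 - 1/4}.

Buchberger on the second generating set:
h_1 = 16x_3^2 - 16x_2 - 4x_3 - 4, LT = x_3^2.
h_2 = -21x_1x_2^2 - 6x_1x_2 - 4x_3^2 - 6x_1 + 7x_2 + 5/2x_3 + 55/2, LT = x_1x_2^2.

The S-polynomials (S(h_1,h_2)) all reduce to 0 modulo the current basis, so we have a Gröbner basis.
Inter-reduce: drop elements whose leading term is divisible by another's, tail-reduce, and make monic.
Reduced Gröbner basis: {x_1x_2^2 + 2/7x_1x_2 + 2/7x_1 - 1/7x_2 - 1/14x_3 - 53/42, x_3^2 - x_2 - 1/4x_3 - 1/4}.

These differ, so the ideals are not equal.
The choice of monomial ordering does not affect the verdict — as long as both bases are computed under the same ordering, their equality decides ideal equality.

No, the ideals differ.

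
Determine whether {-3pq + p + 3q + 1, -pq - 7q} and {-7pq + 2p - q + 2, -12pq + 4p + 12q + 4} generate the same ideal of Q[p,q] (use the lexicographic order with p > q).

Yes, the ideals are equal.

Equality of ideals is decidable: compute both reduced Gröbner bases (unique for the ordering) and check whether they agree.
Buchberger on the first generating set:
f_1 = -3pq + p + 3q + 1, LT = pq.
f_2 = -pq - 7q, LT = pq.

S(f_1,f_2): lcm = pq. S = -1/3p - 8q - 1/3.
  leading term p: no divisor's leading term divides it; move -1/3p to the remainder.
  leading term q: no divisor's leading term divides it; move -8q to the remainder.
  leading term 1: no divisor's leading term divides it; move -1/3 to the remainder.
  remainder -1/3p - 8q - 1/3 ≠ 0; add g_3 = -1/3p - 8q - 1/3 to the basis.

S(f_1,g_3): lcm = pq. S = -1/3p - 24q^2 - 2q - 1/3.
  leading term p: subtract (1)·g_3 from -1/3p - 24q^2 - 2q - 1/3 → -24q^2 + 6q
  leading term q^2: no divisor's leading term divides it; move -24q^2 to the remainder.
  leading term q: no divisor's leading term divides it; move 6q to the remainder.
  remainder -24q^2 + 6q ≠ 0; add g_4 = -24q^2 + 6q to the basis.

The other S-polynomials (S(f_2,g_3), S(f_1,g_4), S(f_2,g_4), S(g_3,g_4)) all reduce to 0 modulo the current basis, so we have a Gröbner basis.
Inter-reduce: drop elements whose leading term is divisible by another's, tail-reduce, and make monic.
Reduced Gröbner basis: {p + 24q + 1, q^2 - 1/4q}.

Buchberger on the second generating set:
h_1 = -7pq + 2p - q + 2, LT = pq.
h_2 = -12pq + 4p + 12q + 4, LT = pq.

S(h_1,h_2): lcm = pq. S = 1/21p + 8/7q + 1/21.
  leading term p: no divisor's leading term divides it; move 1/21p to the remainder.
  leading term q: no divisor's leading term divides it; move 8/7q to the remainder.
  leading term 1: no divisor's leading term divides it; move 1/21 to the remainder.
  remainder 1/21p + 8/7q + 1/21 ≠ 0; add k_3 = 1/21p + 8/7q + 1/21 to the basis.

S(h_1,k_3): lcm = pq. S = -2/7p - 24q^2 - 6/7q - 2/7.
  leading term p: subtract (-6)·k_3 from -2/7p - 24q^2 - 6/7q - 2/7 → -24q^2 + 6q
  leading term q^2: no divisor's leading term divides it; move -24q^2 to the remainder.
  leading term q: no divisor's leading term divides it; move 6q to the remainder.
  remainder -24q^2 + 6q ≠ 0; add k_4 = -24q^2 + 6q to the basis.

The other S-polynomials (S(h_2,k_3), S(h_1,k_4), S(h_2,k_4), S(k_3,k_4)) all reduce to 0 modulo the current basis, so we have a Gröbner basis.
Inter-reduce: drop elements whose leading term is divisible by another's, tail-reduce, and make monic.
Reduced Gröbner basis: {p + 24q + 1, q^2 - 1/4q}.

The two bases agree; hence the ideals are identical.
The choice of monomial ordering does not affect the verdict — as long as both bases are computed under the same ordering, their equality decides ideal equality.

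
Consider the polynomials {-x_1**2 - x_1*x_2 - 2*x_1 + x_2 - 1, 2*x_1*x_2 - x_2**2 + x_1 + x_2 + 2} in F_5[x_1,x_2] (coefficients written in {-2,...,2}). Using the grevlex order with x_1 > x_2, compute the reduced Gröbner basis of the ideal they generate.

G = {x_2**3 + x_2**2 + 2*x_2 - 1, x_1**2 - 2*x_2**2 - x_1 + x_2, x_1*x_2 + 2*x_2**2 - 2*x_1 - 2*x_2 + 1}

f_1 = -x_1**2 - x_1*x_2 - 2*x_1 + x_2 - 1, LT = x_1**2.
f_2 = 2*x_1*x_2 - x_2**2 + x_1 + x_2 + 2, LT = x_1*x_2.

S(f_1,f_2): lcm = x_1**2*x_2. S = -x_1*x_2**2 + 2*x_1**2 - x_1*x_2 - x_2**2 - x_1 + x_2.
  leading term x_1*x_2**2: subtract (2*x_2)·f_2 from -x_1*x_2**2 + 2*x_1**2 - x_1*x_2 - x_2**2 - x_1 + x_2 → 2*x_2**3 + 2*x_1**2 + 2*x_1*x_2 + 2*x_2**2 - x_1 + 2*x_2
  leading term x_2**3: no divisor's leading term divides it; move 2*x_2**3 to the remainder.
  leading term x_1**2: subtract (-2)·f_1 from 2*x_1**2 + 2*x_1*x_2 + 2*x_2**2 - x_1 + 2*x_2 → 2*x_2**2 - x_2 - 2
  leading term x_2**2: no divisor's leading term divides it; move 2*x_2**2 to the remainder.
  leading term x_2: no divisor's leading term divides it; move -x_2 to the remainder.
  leading term 1: no divisor's leading term divides it; move -2 to the remainder.
  remainder 2*x_2**3 + 2*x_2**2 - x_2 - 2 ≠ 0; add g_3 = 2*x_2**3 + 2*x_2**2 - x_2 - 2 to the basis.

The other S-polynomials (S(f_1,g_3), S(f_2,g_3)) all reduce to 0 modulo the current basis, so we have a Gröbner basis.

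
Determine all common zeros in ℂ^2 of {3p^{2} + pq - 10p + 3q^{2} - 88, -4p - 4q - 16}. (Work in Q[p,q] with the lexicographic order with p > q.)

Compute a lex Gröbner basis by Buchberger's algorithm.
f_1 = 3p^{2} + pq - 10p + 3q^{2} - 88, LT = p^{2}.
f_2 = -4p - 4q - 16, LT = p.

S(f_1,f_2): lcm = p^{2}. S = -\tfrac{2}{3}pq - \tfrac{22}{3}p + q^{2} - \tfrac{88}{3}.
  reduce S modulo (f_1, f_2):
  remainder \tfrac{5}{3}q^{2} + 10q ≠ 0; add h_3 = \tfrac{5}{3}q^{2} + 10q to the basis.

The other S-polynomials (S(f_1,h_3), S(f_2,h_3)) all reduce to 0 modulo the current basis, so we have a Gröbner basis.
Inter-reduce: drop elements whose leading term is divisible by another's, tail-reduce, and make monic.
Reduced Gröbner basis: {p + q + 4, q^{2} + 6q}.

The lex basis is triangular: the last element involves only q. Solving q^{2} + 6q = 0 gives q ∈ {-6, 0}; substituting each value into the earlier elements determines the remaining variables.
  q = -6: the earlier basis element becomes p - 2 = 0, giving p = 2 — point (2, -6).
  q = 0: the earlier basis element becomes p + 4 = 0, giving p = -4 — point (-4, 0).
A lex Gröbner basis triangularizes the system, enabling back-substitution.

{(2, -6), (-4, 0)}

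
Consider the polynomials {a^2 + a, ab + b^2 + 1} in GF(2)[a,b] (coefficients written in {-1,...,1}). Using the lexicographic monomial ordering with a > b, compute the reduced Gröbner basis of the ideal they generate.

G = {a + b^3 + b^2 + b + 1, b^4 + b^3 + b + 1}

This is the nonlinear analogue of row-reducing a linear system.

f_1 = a^2 + a, LT = a^2.
f_2 = ab + b^2 + 1, LT = ab.

S(f_1,f_2): lcm = a^2b. S = ab^2 + ab + a.
  leading term ab^2: subtract (b)·f_2 from ab^2 + ab + a → ab + a + b^3 + b
  leading term ab: subtract (1)·f_2 from ab + a + b^3 + b → a + b^3 + b^2 + b + 1
  leading term a: no divisor's leading term divides it; move a to the remainder.
  leading term b^3: no divisor's leading term divides it; move b^3 to the remainder.
  leading term b^2: no divisor's leading term divides it; move b^2 to the remainder.
  leading term b: no divisor's leading term divides it; move b to the remainder.
  leading term 1: no divisor's leading term divides it; move 1 to the remainder.
  remainder a + b^3 + b^2 + b + 1 ≠ 0; add g_3 = a + b^3 + b^2 + b + 1 to the basis.

S(f_1,g_3): lcm = a^2. S = ab^3 + ab^2 + ab.
  leading term ab^3: subtract (b^2)·f_2 from ab^3 + ab^2 + ab → ab^2 + ab + b^4 + b^2
  leading term ab^2: subtract (b)·f_2 from ab^2 + ab + b^4 + b^2 → ab + b^4 + b^3 + b^2 + b
  leading term ab: subtract (1)·f_2 from ab + b^4 + b^3 + b^2 + b → b^4 + b^3 + b + 1
  leading term b^4: no divisor's leading term divides it; move b^4 to the remainder.
  leading term b^3: no divisor's leading term divides it; move b^3 to the remainder.
  leading term b: no divisor's leading term divides it; move b to the remainder.
  leading term 1: no divisor's leading term divides it; move 1 to the remainder.
  remainder b^4 + b^3 + b + 1 ≠ 0; add g_4 = b^4 + b^3 + b + 1 to the basis.

The other S-polynomials (S(f_2,g_3), S(f_1,g_4), S(f_2,g_4), S(g_3,g_4)) all reduce to 0 modulo the current basis, so we have a Gröbner basis.
Inter-reduce: drop elements whose leading term is divisible by another's, tail-reduce, and make monic.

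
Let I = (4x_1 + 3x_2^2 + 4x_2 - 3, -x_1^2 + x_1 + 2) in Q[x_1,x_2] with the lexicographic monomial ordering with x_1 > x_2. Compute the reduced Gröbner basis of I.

f_1 = 4x_1 + 3x_2^2 + 4x_2 - 3, LT = x_1.
f_2 = -x_1^2 + x_1 + 2, LT = x_1^2.

S(f_1,f_2): lcm = x_1^2. S = 3/4x_1x_2^2 + x_1x_2 + 1/4x_1 + 2.
  reduce S modulo (f_1, f_2):
  remainder -9/16x_2^4 - 3/2x_2^3 - 5/8x_2^2 + 1/2x_2 + 35/16 ≠ 0; add g_3 = -9/16x_2^4 - 3/2x_2^3 - 5/8x_2^2 + 1/2x_2 + 35/16 to the basis.

The other S-polynomials (S(f_1,g_3), S(f_2,g_3)) all reduce to 0 modulo the current basis, so we have a Gröbner basis.
Inter-reduce: drop elements whose leading term is divisible by another's, tail-reduce, and make monic.

G = {x_1 + 3/4x_2^2 + x_2 - 3/4, x_2^4 + 8/3x_2^3 + 10/9x_2^2 - 8/9x_2 - 35/9}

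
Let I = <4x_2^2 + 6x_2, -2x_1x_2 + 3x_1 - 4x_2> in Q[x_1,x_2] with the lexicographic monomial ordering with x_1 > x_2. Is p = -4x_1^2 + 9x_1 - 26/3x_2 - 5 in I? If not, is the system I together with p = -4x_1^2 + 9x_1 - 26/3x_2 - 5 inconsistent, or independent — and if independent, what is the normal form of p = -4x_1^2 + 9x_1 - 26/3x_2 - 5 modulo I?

Adjoining -4x_1^2 + 9x_1 - 26/3x_2 - 5 makes the ideal the whole ring: the system is inconsistent.

First compute the reduced Gröbner basis of I by Buchberger's algorithm.
f_1 = 4x_2^2 + 6x_2, LT = x_2^2.
f_2 = -2x_1x_2 + 3x_1 - 4x_2, LT = x_1x_2.

S(f_1,f_2): lcm = x_1x_2^2. S = 3x_1x_2 - 2x_2^2.
  leading term x_1x_2: subtract (-3/2)·f_2 from 3x_1x_2 - 2x_2^2 → 9/2x_1 - 2x_2^2 - 6x_2
  leading term x_1: no divisor's leading term divides it; move 9/2x_1 to the remainder.
  leading term x_2^2: subtract (-1/2)·f_1 from -2x_2^2 - 6x_2 → -3x_2
  leading term x_2: no divisor's leading term divides it; move -3x_2 to the remainder.
  remainder 9/2x_1 - 3x_2 ≠ 0; add h_3 = 9/2x_1 - 3x_2 to the basis.

S(f_1,h_3): leading monomials are coprime, so the S-polynomial reduces to 0 (Buchberger's first criterion).
S(f_2,h_3): lcm = x_1x_2. S = -3/2x_1 + 2/3x_2^2 + 2x_2.
  leading term x_1: subtract (-1/3)·h_3 from -3/2x_1 + 2/3x_2^2 + 2x_2 → 2/3x_2^2 + x_2
  leading term x_2^2: subtract (1/6)·f_1 from 2/3x_2^2 + x_2 → 0
  remainder 0.

Every S-polynomial of the final basis reduces to 0, so we have a Gröbner basis.
Inter-reduce: drop elements whose leading term is divisible by another's, tail-reduce, and make monic.
Reduced Gröbner basis: {x_1 - 2/3x_2, x_2^2 + 3/2x_2}.
Label its elements g_1 = x_1 - 2/3x_2, g_2 = x_2^2 + 3/2x_2.

Reduce p = -4x_1^2 + 9x_1 - 26/3x_2 - 5 modulo G:
  leading term x_1^2: subtract (-4x_1)·g_1 from -4x_1^2 + 9x_1 - 26/3x_2 - 5 → -8/3x_1x_2 + 9x_1 - 26/3x_2 - 5
  leading term x_1x_2: subtract (-8/3x_2)·g_1 from -8/3x_1x_2 + 9x_1 - 26/3x_2 - 5 → 9x_1 - 16/9x_2^2 - 26/3x_2 - 5
  leading term x_1: subtract (9)·g_1 from 9x_1 - 16/9x_2^2 - 26/3x_2 - 5 → -16/9x_2^2 - 8/3x_2 - 5
  leading term x_2^2: subtract (-16/9)·g_2 from -16/9x_2^2 - 8/3x_2 - 5 → -5
  leading term 1: no divisor's leading term divides it; move -5 to the remainder.
  normal form = -5.
The normal form is nonzero, so p ∉ I. Since p minus its normal form lies in I, I + (p) = I + (r) where r = -5; decide whether this ideal is the whole ring.
Here r = -5 is a nonzero constant, hence a unit: 1 ∈ I + (p), the Gröbner basis of I + (p) is {1}, and the enlarged system has no common solution — adjoining p is inconsistent.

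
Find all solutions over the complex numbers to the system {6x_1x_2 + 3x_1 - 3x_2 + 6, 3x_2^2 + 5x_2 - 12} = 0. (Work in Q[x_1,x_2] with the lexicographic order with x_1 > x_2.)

{(1, -3), (-2/11, 4/3)}

Compute a lex Gröbner basis by Buchberger's algorithm.
f_1 = 6x_1x_2 + 3x_1 - 3x_2 + 6, LT = x_1x_2.
f_2 = 3x_2^2 + 5x_2 - 12, LT = x_2^2.

S(f_1,f_2): lcm = x_1x_2^2. S = -7/6x_1x_2 + 4x_1 - 1/2x_2^2 + x_2.
  reduce S modulo (f_1, f_2):
  remainder 55/12x_1 + 5/4x_2 - 5/6 ≠ 0; add h_3 = 55/12x_1 + 5/4x_2 - 5/6 to the basis.

The other S-polynomials (S(f_1,h_3), S(f_2,h_3)) all reduce to 0 modulo the current basis, so we have a Gröbner basis.
Inter-reduce: drop elements whose leading term is divisible by another's, tail-reduce, and make monic.
Reduced Gröbner basis: {x_1 + 3/11x_2 - 2/11, x_2^2 + 5/3x_2 - 4}.

A lex Gröbner basis eliminates variables successively. Here x_2^2 + 5/3x_2 - 4 depends only on x_2, with roots {-3, 4/3}; lifting each root through the earlier basis elements recovers the full solutions.
  x_2 = -3: the earlier basis element becomes x_1 - 1 = 0, giving x_1 = 1 — point (1, -3).
  x_2 = 4/3: the earlier basis element becomes x_1 + 2/11 = 0, giving x_1 = -2/11 — point (-2/11, 4/3).
Zero-dimensionality of the ideal guarantees finitely many solutions over ℂ.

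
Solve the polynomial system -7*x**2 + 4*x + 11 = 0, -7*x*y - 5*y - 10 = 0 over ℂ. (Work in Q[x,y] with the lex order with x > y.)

{(11/7, -5/8), (-1, 5)}

Compute a lex Gröbner basis by Buchberger's algorithm.
f_1 = -7*x**2 + 4*x + 11, LT = x**2.
f_2 = -7*x*y - 5*y - 10, LT = x*y.

S(f_1,f_2): lcm = x**2*y. S = -9/7*x*y - 10/7*x - 11/7*y.
  leading term x*y: subtract (9/49)·f_2 from -9/7*x*y - 10/7*x - 11/7*y → -10/7*x - 32/49*y + 90/49
  leading term x: no divisor's leading term divides it; move -10/7*x to the remainder.
  leading term y: no divisor's leading term divides it; move -32/49*y to the remainder.
  leading term 1: no divisor's leading term divides it; move 90/49 to the remainder.
  remainder -10/7*x - 32/49*y + 90/49 ≠ 0; add h_3 = -10/7*x - 32/49*y + 90/49 to the basis.

S(f_2,h_3): lcm = x*y. S = -16/35*y**2 + 2*y + 10/7.
  leading term y**2: no divisor's leading term divides it; move -16/35*y**2 to the remainder.
  leading term y: no divisor's leading term divides it; move 2*y to the remainder.
  leading term 1: no divisor's leading term divides it; move 10/7 to the remainder.
  remainder -16/35*y**2 + 2*y + 10/7 ≠ 0; add h_4 = -16/35*y**2 + 2*y + 10/7 to the basis.

The other S-polynomials (S(f_1,h_3), S(f_1,h_4), S(f_2,h_4), S(h_3,h_4)) all reduce to 0 modulo the current basis, so we have a Gröbner basis.
Inter-reduce: drop elements whose leading term is divisible by another's, tail-reduce, and make monic.
Reduced Gröbner basis: {x + 16/35*y - 9/7, y**2 - 35/8*y - 25/8}.

From the last basis element, y**2 - 35/8*y - 25/8 = 0, so y takes values in {-5/8, 5}. Each choice, substituted upward through the basis, yields the corresponding point(s) of the solution set.
  y = -5/8: the earlier basis element becomes x - 11/7 = 0, giving x = 11/7 — point (11/7, -5/8).
  y = 5: the earlier basis element becomes x + 1 = 0, giving x = -1 — point (-1, 5).
Check: every point annihilates each of the original generators.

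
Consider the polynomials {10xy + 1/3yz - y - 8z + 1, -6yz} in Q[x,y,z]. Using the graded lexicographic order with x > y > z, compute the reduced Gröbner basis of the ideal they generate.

Buchberger's algorithm terminates because the ascending chain of leading-term ideals stabilizes.

f_1 = 10xy + 1/3yz - y - 8z + 1, LT = xy.
f_2 = -6yz, LT = yz.

S(f_1,f_2): lcm = xyz. S = 1/30yz^2 - 1/10yz - 4/5z^2 + 1/10z.
  leading term yz^2: subtract (-1/180z)·f_2 from 1/30yz^2 - 1/10yz - 4/5z^2 + 1/10z → -1/10yz - 4/5z^2 + 1/10z
  leading term yz: subtract (1/60)·f_2 from -1/10yz - 4/5z^2 + 1/10z → -4/5z^2 + 1/10z
  leading term z^2: no divisor's leading term divides it; move -4/5z^2 to the remainder.
  leading term z: no divisor's leading term divides it; move 1/10z to the remainder.
  remainder -4/5z^2 + 1/10z ≠ 0; add g_3 = -4/5z^2 + 1/10z to the basis.

The other S-polynomials (S(f_1,g_3), S(f_2,g_3)) all reduce to 0 modulo the current basis, so we have a Gröbner basis.

G = {xy - 1/10y - 4/5z + 1/10, yz, z^2 - 1/8z}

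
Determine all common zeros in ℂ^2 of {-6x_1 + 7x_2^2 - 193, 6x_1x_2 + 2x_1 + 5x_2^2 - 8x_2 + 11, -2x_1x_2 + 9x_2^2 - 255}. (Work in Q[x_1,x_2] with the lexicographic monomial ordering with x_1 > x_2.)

Compute a lex Gröbner basis by Buchberger's algorithm.
f_1 = -6x_1 + 7x_2^2 - 193, LT = x_1.
f_2 = 6x_1x_2 + 2x_1 + 5x_2^2 - 8x_2 + 11, LT = x_1x_2.
f_3 = -2x_1x_2 + 9x_2^2 - 255, LT = x_1x_2.

S(f_1,f_2): lcm = x_1x_2. S = -1/3x_1 - 7/6x_2^3 - 5/6x_2^2 + 67/2x_2 - 11/6.
  leading term x_1: subtract (1/18)·f_1 from -1/3x_1 - 7/6x_2^3 - 5/6x_2^2 + 67/2x_2 - 11/6 → -7/6x_2^3 - 11/9x_2^2 + 67/2x_2 + 80/9
  leading term x_2^3: no divisor's leading term divides it; move -7/6x_2^3 to the remainder.
  leading term x_2^2: no divisor's leading term divides it; move -11/9x_2^2 to the remainder.
  leading term x_2: no divisor's leading term divides it; move 67/2x_2 to the remainder.
  leading term 1: no divisor's leading term divides it; move 80/9 to the remainder.
  remainder -7/6x_2^3 - 11/9x_2^2 + 67/2x_2 + 80/9 ≠ 0; add h_4 = -7/6x_2^3 - 11/9x_2^2 + 67/2x_2 + 80/9 to the basis.

S(f_1,f_3): lcm = x_1x_2. S = -7/6x_2^3 + 9/2x_2^2 + 193/6x_2 - 255/2.
  leading term x_2^3: subtract (1)·h_4 from -7/6x_2^3 + 9/2x_2^2 + 193/6x_2 - 255/2 → 103/18x_2^2 - 4/3x_2 - 2455/18
  leading term x_2^2: no divisor's leading term divides it; move 103/18x_2^2 to the remainder.
  leading term x_2: no divisor's leading term divides it; move -4/3x_2 to the remainder.
  leading term 1: no divisor's leading term divides it; move -2455/18 to the remainder.
  remainder 103/18x_2^2 - 4/3x_2 - 2455/18 ≠ 0; add h_5 = 103/18x_2^2 - 4/3x_2 - 2455/18 to the basis.

S(f_3,h_4): lcm = x_1x_2^3. S = -22/21x_1x_2^2 + 201/7x_1x_2 + 160/21x_1 - 9/2x_2^4 + 255/2x_2^2.
  leading term x_1x_2^2: subtract (11/63x_2^2)·f_1 from -22/21x_1x_2^2 + 201/7x_1x_2 + 160/21x_1 - 9/2x_2^4 + 255/2x_2^2 → 201/7x_1x_2 + 160/21x_1 - 103/18x_2^4 + 20311/126x_2^2
  leading term x_1x_2: subtract (-67/14x_2)·f_1 from 201/7x_1x_2 + 160/21x_1 - 103/18x_2^4 + 20311/126x_2^2 → 160/21x_1 - 103/18x_2^4 + 67/2x_2^3 + 20311/126x_2^2 - 12931/14x_2
  leading term x_1: subtract (-80/63)·f_1 from 160/21x_1 - 103/18x_2^4 + 67/2x_2^3 + 20311/126x_2^2 - 12931/14x_2 → -103/18x_2^4 + 67/2x_2^3 + 21431/126x_2^2 - 12931/14x_2 - 15440/63
  leading term x_2^4: subtract (103/21x_2)·h_4 from -103/18x_2^4 + 67/2x_2^3 + 21431/126x_2^2 - 12931/14x_2 - 15440/63 → 14929/378x_2^3 + 52/9x_2^2 - 52231/54x_2 - 15440/63
  leading term x_2^3: subtract (-14929/441)·h_4 from 14929/378x_2^3 + 52/9x_2^2 - 52231/54x_2 - 15440/63 → -141287/3969x_2^2 + 220705/1323x_2 + 221600/3969
  leading term x_2^2: subtract (-282574/45423)·h_5 from -141287/3969x_2^2 + 220705/1323x_2 + 221600/3969 → 7200773/45423x_2 - 36003865/45423
  leading term x_2: no divisor's leading term divides it; move 7200773/45423x_2 to the remainder.
  leading term 1: no divisor's leading term divides it; move -36003865/45423 to the remainder.
  remainder 7200773/45423x_2 - 36003865/45423 ≠ 0; add h_6 = 7200773/45423x_2 - 36003865/45423 to the basis.

The other S-polynomials (S(f_2,f_3), S(f_1,h_4), S(f_2,h_4), S(f_1,h_5), S(f_2,h_5), S(f_3,h_5), S(h_4,h_5), S(f_1,h_6), S(f_2,h_6), S(f_3,h_6), S(h_4,h_6), S(h_5,h_6)) all reduce to 0 modulo the current basis, so we have a Gröbner basis.
Inter-reduce: drop elements whose leading term is divisible by another's, tail-reduce, and make monic.
Reduced Gröbner basis: {x_1 + 3, x_2 - 5}.

Since the basis is lex-ordered, x_2 - 5 is univariate in x_2. Its roots are {5}. Back-substituting each root into the other basis elements fixes the other coordinates.
  x_2 = 5: the earlier basis element becomes x_1 + 3 = 0, giving x_1 = -3 — point (-3, 5).
Substituting each solution back into the original system confirms all equations vanish.

{(-3, 5)}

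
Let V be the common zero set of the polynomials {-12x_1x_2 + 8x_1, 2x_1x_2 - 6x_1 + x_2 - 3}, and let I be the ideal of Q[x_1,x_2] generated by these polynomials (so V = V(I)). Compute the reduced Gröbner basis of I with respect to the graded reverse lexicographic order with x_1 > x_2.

f_1 = -12x_1x_2 + 8x_1, LT = x_1x_2.
f_2 = 2x_1x_2 - 6x_1 + x_2 - 3, LT = x_1x_2.

S(f_1,f_2): lcm = x_1x_2. S = 7/3x_1 - 1/2x_2 + 3/2.
  leading term x_1: no divisor's leading term divides it; move 7/3x_1 to the remainder.
  leading term x_2: no divisor's leading term divides it; move -1/2x_2 to the remainder.
  leading term 1: no divisor's leading term divides it; move 3/2 to the remainder.
  remainder 7/3x_1 - 1/2x_2 + 3/2 ≠ 0; add g_3 = 7/3x_1 - 1/2x_2 + 3/2 to the basis.

S(f_1,g_3): lcm = x_1x_2. S = 3/14x_2^2 - 2/3x_1 - 9/14x_2.
  leading term x_2^2: no divisor's leading term divides it; move 3/14x_2^2 to the remainder.
  leading term x_1: subtract (-2/7)·g_3 from -2/3x_1 - 9/14x_2 → -11/14x_2 + 3/7
  leading term x_2: no divisor's leading term divides it; move -11/14x_2 to the remainder.
  leading term 1: no divisor's leading term divides it; move 3/7 to the remainder.
  remainder 3/14x_2^2 - 11/14x_2 + 3/7 ≠ 0; add g_4 = 3/14x_2^2 - 11/14x_2 + 3/7 to the basis.

The other S-polynomials (S(f_2,g_3), S(f_1,g_4), S(f_2,g_4), S(g_3,g_4)) all reduce to 0 modulo the current basis, so we have a Gröbner basis.
Inter-reduce: drop elements whose leading term is divisible by another's, tail-reduce, and make monic.

G = {x_2^2 - 11/3x_2 + 2, x_1 - 3/14x_2 + 9/14}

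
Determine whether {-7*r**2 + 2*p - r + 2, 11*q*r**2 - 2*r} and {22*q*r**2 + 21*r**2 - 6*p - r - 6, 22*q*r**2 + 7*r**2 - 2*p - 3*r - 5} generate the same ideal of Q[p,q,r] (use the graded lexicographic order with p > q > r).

No, the ideals differ.

Two ideals are equal iff their reduced Gröbner bases coincide (the reduced basis is unique for a fixed ordering).
Buchberger on the first generating set:
f_1 = -7*r**2 + 2*p - r + 2, LT = r**2.
f_2 = 11*q*r**2 - 2*r, LT = q*r**2.

S(f_1,f_2): lcm = q*r**2. S = -2/7*p*q + 1/7*q*r - 2/7*q + 2/11*r.
  leading term p*q: no divisor's leading term divides it; move -2/7*p*q to the remainder.
  leading term q*r: no divisor's leading term divides it; move 1/7*q*r to the remainder.
  leading term q: no divisor's leading term divides it; move -2/7*q to the remainder.
  leading term r: no divisor's leading term divides it; move 2/11*r to the remainder.
  remainder -2/7*p*q + 1/7*q*r - 2/7*q + 2/11*r ≠ 0; add g_3 = -2/7*p*q + 1/7*q*r - 2/7*q + 2/11*r to the basis.

The other S-polynomials (S(f_1,g_3), S(f_2,g_3)) all reduce to 0 modulo the current basis, so we have a Gröbner basis.
Inter-reduce: drop elements whose leading term is divisible by another's, tail-reduce, and make monic.
Reduced Gröbner basis: {p*q - 1/2*q*r + q - 7/11*r, r**2 - 2/7*p + 1/7*r - 2/7}.

Buchberger on the second generating set:
h_1 = 22*q*r**2 + 21*r**2 - 6*p - r - 6, LT = q*r**2.
h_2 = 22*q*r**2 + 7*r**2 - 2*p - 3*r - 5, LT = q*r**2.

S(h_1,h_2): lcm = q*r**2. S = 7/11*r**2 - 2/11*p + 1/11*r - 1/22.
  leading term r**2: no divisor's leading term divides it; move 7/11*r**2 to the remainder.
  leading term p: no divisor's leading term divides it; move -2/11*p to the remainder.
  leading term r: no divisor's leading term divides it; move 1/11*r to the remainder.
  leading term 1: no divisor's leading term divides it; move -1/22 to the remainder.
  remainder 7/11*r**2 - 2/11*p + 1/11*r - 1/22 ≠ 0; add k_3 = 7/11*r**2 - 2/11*p + 1/11*r - 1/22 to the basis.

S(h_1,k_3): lcm = q*r**2. S = 2/7*p*q - 1/7*q*r + 21/22*r**2 - 3/11*p + 1/14*q - 1/22*r - 3/11.
  leading term p*q: no divisor's leading term divides it; move 2/7*p*q to the remainder.
  leading term q*r: no divisor's leading term divides it; move -1/7*q*r to the remainder.
  leading term r**2: subtract (3/2)·k_3 from 21/22*r**2 - 3/11*p + 1/14*q - 1/22*r - 3/11 → 1/14*q - 2/11*r - 9/44
  leading term q: no divisor's leading term divides it; move 1/14*q to the remainder.
  leading term r: no divisor's leading term divides it; move -2/11*r to the remainder.
  leading term 1: no divisor's leading term divides it; move -9/44 to the remainder.
  remainder 2/7*p*q - 1/7*q*r + 1/14*q - 2/11*r - 9/44 ≠ 0; add k_4 = 2/7*p*q - 1/7*q*r + 1/14*q - 2/11*r - 9/44 to the basis.

The other S-polynomials (S(h_2,k_3), S(h_1,k_4), S(h_2,k_4), S(k_3,k_4)) all reduce to 0 modulo the current basis, so we have a Gröbner basis.
Inter-reduce: drop elements whose leading term is divisible by another's, tail-reduce, and make monic.
Reduced Gröbner basis: {p*q - 1/2*q*r + 1/4*q - 7/11*r - 63/88, r**2 - 2/7*p + 1/7*r - 1/14}.

The bases are distinct; the ideals are different.
The same test decides containment: I ⊆ J iff every generator of I reduces to 0 modulo a Gröbner basis of J.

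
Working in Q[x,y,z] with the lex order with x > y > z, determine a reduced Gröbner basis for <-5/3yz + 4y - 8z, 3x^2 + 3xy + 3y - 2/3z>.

f_1 = -5/3yz + 4y - 8z, LT = yz.
f_2 = 3x^2 + 3xy + 3y - 2/3z, LT = x^2.

The S-polynomials (S(f_1,f_2)) all reduce to 0 modulo the current basis, so we have a Gröbner basis.

G = {x^2 + xy + y - 2/9z, yz - 12/5y + 24/5z}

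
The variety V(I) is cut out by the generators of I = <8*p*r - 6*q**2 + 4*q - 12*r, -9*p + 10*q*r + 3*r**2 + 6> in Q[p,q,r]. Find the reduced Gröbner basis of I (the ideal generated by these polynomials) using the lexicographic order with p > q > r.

f_1 = 8*p*r - 6*q**2 + 4*q - 12*r, LT = p*r.
f_2 = -9*p + 10*q*r + 3*r**2 + 6, LT = p.

S(f_1,f_2): lcm = p*r. S = -3/4*q**2 + 10/9*q*r**2 + 1/2*q + 1/3*r**3 - 5/6*r.
  leading term q**2: no divisor's leading term divides it; move -3/4*q**2 to the remainder.
  leading term q*r**2: no divisor's leading term divides it; move 10/9*q*r**2 to the remainder.
  leading term q: no divisor's leading term divides it; move 1/2*q to the remainder.
  leading term r**3: no divisor's leading term divides it; move 1/3*r**3 to the remainder.
  leading term r: no divisor's leading term divides it; move -5/6*r to the remainder.
  remainder -3/4*q**2 + 10/9*q*r**2 + 1/2*q + 1/3*r**3 - 5/6*r ≠ 0; add g_3 = -3/4*q**2 + 10/9*q*r**2 + 1/2*q + 1/3*r**3 - 5/6*r to the basis.

S(f_1,g_3): leading monomials are coprime, so the S-polynomial reduces to 0 (Buchberger's first criterion).
S(f_2,g_3): leading monomials are coprime, so the S-polynomial reduces to 0 (Buchberger's first criterion).
Every S-polynomial of the final basis reduces to 0, so we have a Gröbner basis.
Inter-reduce: drop elements whose leading term is divisible by another's, tail-reduce, and make monic.

G = {p - 10/9*q*r - 1/3*r**2 - 2/3, q**2 - 40/27*q*r**2 - 2/3*q - 4/9*r**3 + 10/9*r}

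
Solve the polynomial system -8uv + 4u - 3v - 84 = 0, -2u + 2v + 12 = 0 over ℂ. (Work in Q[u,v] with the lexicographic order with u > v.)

Compute a lex Gröbner basis by Buchberger's algorithm.
f_1 = -8uv + 4u - 3v - 84, LT = uv.
f_2 = -2u + 2v + 12, LT = u.

S(f_1,f_2): lcm = uv. S = -1/2u + v^2 + 51/8v + 21/2.
  leading term u: subtract (1/4)·f_2 from -1/2u + v^2 + 51/8v + 21/2 → v^2 + 47/8v + 15/2
  leading term v^2: no divisor's leading term divides it; move v^2 to the remainder.
  leading term v: no divisor's leading term divides it; move 47/8v to the remainder.
  leading term 1: no divisor's leading term divides it; move 15/2 to the remainder.
  remainder v^2 + 47/8v + 15/2 ≠ 0; add h_3 = v^2 + 47/8v + 15/2 to the basis.

The other S-polynomials (S(f_1,h_3), S(f_2,h_3)) all reduce to 0 modulo the current basis, so we have a Gröbner basis.
Inter-reduce: drop elements whose leading term is divisible by another's, tail-reduce, and make monic.
Reduced Gröbner basis: {u - v - 6, v^2 + 47/8v + 15/2}.

Since the basis is lex-ordered, v^2 + 47/8v + 15/2 is univariate in v. Its roots are {-4, -15/8}. Back-substituting each root into the other basis elements fixes the other coordinates.
  v = -4: the earlier basis element becomes u - 2 = 0, giving u = 2 — point (2, -4).
  v = -15/8: the earlier basis element becomes u - 33/8 = 0, giving u = 33/8 — point (33/8, -15/8).
Each listed point satisfies every original equation (direct substitution).

{(2, -4), (33/8, -15/8)}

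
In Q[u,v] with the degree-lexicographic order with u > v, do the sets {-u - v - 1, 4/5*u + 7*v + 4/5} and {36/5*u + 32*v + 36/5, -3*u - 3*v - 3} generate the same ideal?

Yes, the ideals are equal.

Two ideals are equal iff their reduced Gröbner bases coincide (the reduced basis is unique for a fixed ordering).
Buchberger on the first generating set:
f_1 = -u - v - 1, LT = u.
f_2 = 4/5*u + 7*v + 4/5, LT = u.

S(f_1,f_2): lcm = u. S = -31/4*v.
  leading term v: no divisor's leading term divides it; move -31/4*v to the remainder.
  remainder -31/4*v ≠ 0; add g_3 = -31/4*v to the basis.

The other S-polynomials (S(f_1,g_3), S(f_2,g_3)) all reduce to 0 modulo the current basis, so we have a Gröbner basis.
Inter-reduce: drop elements whose leading term is divisible by another's, tail-reduce, and make monic.
Reduced Gröbner basis: {u + 1, v}.

Buchberger on the second generating set:
h_1 = 36/5*u + 32*v + 36/5, LT = u.
h_2 = -3*u - 3*v - 3, LT = u.

S(h_1,h_2): lcm = u. S = 31/9*v.
  leading term v: no divisor's leading term divides it; move 31/9*v to the remainder.
  remainder 31/9*v ≠ 0; add k_3 = 31/9*v to the basis.

The other S-polynomials (S(h_1,k_3), S(h_2,k_3)) all reduce to 0 modulo the current basis, so we have a Gröbner basis.
Inter-reduce: drop elements whose leading term is divisible by another's, tail-reduce, and make monic.
Reduced Gröbner basis: {u + 1, v}.

The two bases agree; hence the ideals are identical.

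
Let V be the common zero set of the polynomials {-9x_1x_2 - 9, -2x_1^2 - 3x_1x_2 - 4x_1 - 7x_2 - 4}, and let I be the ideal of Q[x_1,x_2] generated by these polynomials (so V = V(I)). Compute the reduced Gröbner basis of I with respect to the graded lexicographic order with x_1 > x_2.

Buchberger's algorithm terminates because the ascending chain of leading-term ideals stabilizes.

f_1 = -9x_1x_2 - 9, LT = x_1x_2.
f_2 = -2x_1^2 - 3x_1x_2 - 4x_1 - 7x_2 - 4, LT = x_1^2.

S(f_1,f_2): lcm = x_1^2x_2. S = -3/2x_1x_2^2 - 2x_1x_2 - 7/2x_2^2 + x_1 - 2x_2.
  reduce S modulo (f_1, f_2):
  remainder -7/2x_2^2 + x_1 - 1/2x_2 + 2 ≠ 0; add g_3 = -7/2x_2^2 + x_1 - 1/2x_2 + 2 to the basis.

The other S-polynomials (S(f_1,g_3), S(f_2,g_3)) all reduce to 0 modulo the current basis, so we have a Gröbner basis.

G = {x_1^2 + 2x_1 + 7/2x_2 + 1/2, x_1x_2 + 1, x_2^2 - 2/7x_1 + 1/7x_2 - 4/7}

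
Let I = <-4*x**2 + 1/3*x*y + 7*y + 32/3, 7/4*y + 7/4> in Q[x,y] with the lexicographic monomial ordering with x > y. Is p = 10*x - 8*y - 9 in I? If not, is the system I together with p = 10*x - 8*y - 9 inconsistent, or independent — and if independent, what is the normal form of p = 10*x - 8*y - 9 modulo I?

First compute the reduced Gröbner basis of I by Buchberger's algorithm.
f_1 = -4*x**2 + 1/3*x*y + 7*y + 32/3, LT = x**2.
f_2 = 7/4*y + 7/4, LT = y.

The S-polynomials (S(f_1,f_2)) all reduce to 0 modulo the current basis, so we have a Gröbner basis.
Inter-reduce: drop elements whose leading term is divisible by another's, tail-reduce, and make monic.
Reduced Gröbner basis: {x**2 + 1/12*x - 11/12, y + 1}.
Label its elements g_1 = x**2 + 1/12*x - 11/12, g_2 = y + 1.

Reduce p = 10*x - 8*y - 9 modulo G:
  leading term x: no divisor's leading term divides it; move 10*x to the remainder.
  leading term y: subtract (-8)·g_2 from -8*y - 9 → -1
  leading term 1: no divisor's leading term divides it; move -1 to the remainder.
  normal form = 10*x - 1.
The normal form is nonzero, so p ∉ I. Since p minus its normal form lies in I, I + (p) = I + (r) where r = 10*x - 1; decide whether this ideal is the whole ring.
Run Buchberger on G together with r (pairs among the g_i already reduce to 0 since G is a Gröbner basis):
g_1 = x**2 + 1/12*x - 11/12, LT = x**2.
g_2 = y + 1, LT = y.
r = 10*x - 1, LT = x.

S(g_1,r): lcm = x**2. S = 11/60*x - 11/12.
  leading term x: subtract (11/600)·r from 11/60*x - 11/12 → -539/600
  leading term 1: no divisor's leading term divides it; move -539/600 to the remainder.
  remainder -539/600 ≠ 0; add m_4 = -539/600 to the basis.

The other S-polynomials (S(g_1,g_2), S(g_2,r), S(g_1,m_4), S(g_2,m_4), S(r,m_4)) all reduce to 0 modulo the current basis, so we have a Gröbner basis.
Inter-reduce: drop elements whose leading term is divisible by another's, tail-reduce, and make monic.
Reduced Gröbner basis: {1}.
The reduced Gröbner basis of I + (p) is {1}: the ideal is the whole ring, so the enlarged system has no common solution — adjoining p is inconsistent.

Adjoining 10*x - 8*y - 9 makes the ideal the whole ring: the system is inconsistent.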